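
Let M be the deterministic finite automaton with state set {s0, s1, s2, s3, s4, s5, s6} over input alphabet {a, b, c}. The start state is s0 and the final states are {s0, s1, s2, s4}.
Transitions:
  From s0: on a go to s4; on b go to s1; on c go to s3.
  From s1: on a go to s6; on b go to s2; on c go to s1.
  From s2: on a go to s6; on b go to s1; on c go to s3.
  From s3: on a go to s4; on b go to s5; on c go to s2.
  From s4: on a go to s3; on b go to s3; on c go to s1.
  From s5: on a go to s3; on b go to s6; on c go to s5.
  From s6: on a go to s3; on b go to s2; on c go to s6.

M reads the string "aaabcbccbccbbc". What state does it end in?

s3

s0 --a--> s4
s4 --a--> s3
s3 --a--> s4
s4 --b--> s3
s3 --c--> s2
s2 --b--> s1
s1 --c--> s1
s1 --c--> s1
s1 --b--> s2
s2 --c--> s3
s3 --c--> s2
s2 --b--> s1
s1 --b--> s2
s2 --c--> s3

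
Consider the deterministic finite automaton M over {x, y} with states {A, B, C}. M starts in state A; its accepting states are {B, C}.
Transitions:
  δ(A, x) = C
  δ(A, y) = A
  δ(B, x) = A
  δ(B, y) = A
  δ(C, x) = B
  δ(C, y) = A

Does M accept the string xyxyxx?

A --x--> C
C --y--> A
A --x--> C
C --y--> A
A --x--> C
C --x--> B
End in state B, which is an accepting state.

accepted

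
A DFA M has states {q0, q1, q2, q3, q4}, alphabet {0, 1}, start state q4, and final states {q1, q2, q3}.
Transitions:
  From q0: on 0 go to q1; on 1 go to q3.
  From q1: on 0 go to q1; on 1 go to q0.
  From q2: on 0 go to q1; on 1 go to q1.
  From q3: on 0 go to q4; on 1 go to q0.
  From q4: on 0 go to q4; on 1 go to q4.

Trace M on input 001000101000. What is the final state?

q4 --0--> q4
q4 --0--> q4
q4 --1--> q4
q4 --0--> q4
q4 --0--> q4
q4 --0--> q4
q4 --1--> q4
q4 --0--> q4
q4 --1--> q4
q4 --0--> q4
q4 --0--> q4
q4 --0--> q4

q4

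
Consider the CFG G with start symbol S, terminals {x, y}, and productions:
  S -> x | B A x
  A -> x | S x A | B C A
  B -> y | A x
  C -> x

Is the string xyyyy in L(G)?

no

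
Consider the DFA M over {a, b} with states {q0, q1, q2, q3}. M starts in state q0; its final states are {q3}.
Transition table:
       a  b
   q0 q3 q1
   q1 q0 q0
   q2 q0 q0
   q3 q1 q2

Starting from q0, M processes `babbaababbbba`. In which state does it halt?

q3

q0 --b--> q1
q1 --a--> q0
q0 --b--> q1
q1 --b--> q0
q0 --a--> q3
q3 --a--> q1
q1 --b--> q0
q0 --a--> q3
q3 --b--> q2
q2 --b--> q0
q0 --b--> q1
q1 --b--> q0
q0 --a--> q3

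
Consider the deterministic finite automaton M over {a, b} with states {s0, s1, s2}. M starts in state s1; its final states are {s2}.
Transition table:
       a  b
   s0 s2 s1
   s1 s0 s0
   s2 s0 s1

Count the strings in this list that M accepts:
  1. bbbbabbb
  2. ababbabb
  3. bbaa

1

bbbbabbb: rejected
ababbabb: rejected
bbaa: accepted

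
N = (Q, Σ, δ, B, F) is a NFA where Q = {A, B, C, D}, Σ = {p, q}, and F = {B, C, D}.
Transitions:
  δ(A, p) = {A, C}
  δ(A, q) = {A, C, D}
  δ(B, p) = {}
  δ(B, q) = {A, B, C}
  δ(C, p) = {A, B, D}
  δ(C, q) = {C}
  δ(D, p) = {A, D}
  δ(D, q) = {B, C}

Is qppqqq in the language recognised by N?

accepted

Start: {B}
read q: {A, B, C}
read p: {A, B, C, D}
read p: {A, B, C, D}
read q: {A, B, C, D}
read q: {A, B, C, D}
read q: {A, B, C, D}
Reachable ∩ accepting = {B, C, D} — nonempty.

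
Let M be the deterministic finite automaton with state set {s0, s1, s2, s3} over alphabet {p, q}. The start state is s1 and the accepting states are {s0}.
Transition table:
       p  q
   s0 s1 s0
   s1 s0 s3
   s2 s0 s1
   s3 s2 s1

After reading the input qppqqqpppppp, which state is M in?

s0

s1 --q--> s3
s3 --p--> s2
s2 --p--> s0
s0 --q--> s0
s0 --q--> s0
s0 --q--> s0
s0 --p--> s1
s1 --p--> s0
s0 --p--> s1
s1 --p--> s0
s0 --p--> s1
s1 --p--> s0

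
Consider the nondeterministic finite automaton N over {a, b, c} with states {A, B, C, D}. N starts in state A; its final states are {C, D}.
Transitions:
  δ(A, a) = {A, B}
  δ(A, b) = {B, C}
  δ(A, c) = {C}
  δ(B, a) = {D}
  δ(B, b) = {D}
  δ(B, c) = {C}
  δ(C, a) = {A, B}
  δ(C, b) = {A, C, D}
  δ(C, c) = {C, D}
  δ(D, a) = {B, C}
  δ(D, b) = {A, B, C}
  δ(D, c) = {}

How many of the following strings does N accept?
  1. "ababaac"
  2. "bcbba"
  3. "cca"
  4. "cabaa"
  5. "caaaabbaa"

5

"ababaac": accepted
"bcbba": accepted
"cca": accepted
"cabaa": accepted
"caaaabbaa": accepted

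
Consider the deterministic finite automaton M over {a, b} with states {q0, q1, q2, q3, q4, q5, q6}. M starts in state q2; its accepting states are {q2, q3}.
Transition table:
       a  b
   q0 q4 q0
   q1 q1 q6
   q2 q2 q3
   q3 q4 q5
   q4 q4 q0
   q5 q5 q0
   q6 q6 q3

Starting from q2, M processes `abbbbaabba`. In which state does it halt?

q4

q2 --a--> q2
q2 --b--> q3
q3 --b--> q5
q5 --b--> q0
q0 --b--> q0
q0 --a--> q4
q4 --a--> q4
q4 --b--> q0
q0 --b--> q0
q0 --a--> q4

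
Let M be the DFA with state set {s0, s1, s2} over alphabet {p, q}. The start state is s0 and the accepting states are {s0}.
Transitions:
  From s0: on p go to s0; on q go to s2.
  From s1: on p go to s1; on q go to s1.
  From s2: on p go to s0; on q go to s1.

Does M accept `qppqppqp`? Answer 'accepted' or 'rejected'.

s0 --q--> s2
s2 --p--> s0
s0 --p--> s0
s0 --q--> s2
s2 --p--> s0
s0 --p--> s0
s0 --q--> s2
s2 --p--> s0
End in state s0, which is an accepting state.

accepted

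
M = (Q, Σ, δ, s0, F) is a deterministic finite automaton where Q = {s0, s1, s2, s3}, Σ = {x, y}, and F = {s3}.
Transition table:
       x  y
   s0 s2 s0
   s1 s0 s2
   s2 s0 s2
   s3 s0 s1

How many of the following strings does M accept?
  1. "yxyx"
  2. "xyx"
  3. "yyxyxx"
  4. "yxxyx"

"yxyx": rejected
"xyx": rejected
"yyxyxx": rejected
"yxxyx": rejected

0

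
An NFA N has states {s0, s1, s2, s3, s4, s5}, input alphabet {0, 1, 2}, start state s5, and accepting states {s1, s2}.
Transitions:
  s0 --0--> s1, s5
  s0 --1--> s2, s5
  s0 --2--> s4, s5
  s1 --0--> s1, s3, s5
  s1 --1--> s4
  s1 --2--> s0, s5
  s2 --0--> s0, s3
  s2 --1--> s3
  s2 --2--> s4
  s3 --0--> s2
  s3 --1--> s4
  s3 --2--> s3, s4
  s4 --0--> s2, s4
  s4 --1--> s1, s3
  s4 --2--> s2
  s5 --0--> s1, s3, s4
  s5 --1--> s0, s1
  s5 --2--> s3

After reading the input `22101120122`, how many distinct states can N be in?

4

Start: {s5}
read 2: {s3}
read 2: {s3, s4}
read 1: {s1, s3, s4}
read 0: {s1, s2, s3, s4, s5}
read 1: {s0, s1, s3, s4}
read 1: {s1, s2, s3, s4, s5}
read 2: {s0, s2, s3, s4, s5}
read 0: {s0, s1, s2, s3, s4, s5}
read 1: {s0, s1, s2, s3, s4, s5}
read 2: {s0, s2, s3, s4, s5}
read 2: {s2, s3, s4, s5}
Final reachable set {s2, s3, s4, s5} has 4 states.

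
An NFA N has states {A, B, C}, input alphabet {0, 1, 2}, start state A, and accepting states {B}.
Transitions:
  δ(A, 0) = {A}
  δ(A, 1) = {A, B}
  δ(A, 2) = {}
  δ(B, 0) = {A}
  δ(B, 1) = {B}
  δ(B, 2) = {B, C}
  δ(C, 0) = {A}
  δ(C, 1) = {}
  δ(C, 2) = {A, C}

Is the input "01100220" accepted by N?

rejected

Start: {A}
read 0: {A}
read 1: {A, B}
read 1: {A, B}
read 0: {A}
read 0: {A}
read 2: {}
The reachable set is empty and stays empty for the remaining 2 symbols.
Reachable ∩ accepting = {} — empty.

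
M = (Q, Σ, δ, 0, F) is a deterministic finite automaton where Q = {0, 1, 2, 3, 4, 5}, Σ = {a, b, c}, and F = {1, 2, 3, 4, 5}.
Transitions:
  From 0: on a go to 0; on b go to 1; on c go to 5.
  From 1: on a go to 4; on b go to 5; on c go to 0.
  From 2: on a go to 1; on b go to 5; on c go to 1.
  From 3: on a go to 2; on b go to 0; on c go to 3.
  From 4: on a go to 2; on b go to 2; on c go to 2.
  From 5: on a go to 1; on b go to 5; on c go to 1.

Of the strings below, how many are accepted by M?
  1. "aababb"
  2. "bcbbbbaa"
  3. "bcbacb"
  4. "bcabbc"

"aababb": accepted
"bcbbbbaa": accepted
"bcbacb": accepted
"bcabbc": accepted

4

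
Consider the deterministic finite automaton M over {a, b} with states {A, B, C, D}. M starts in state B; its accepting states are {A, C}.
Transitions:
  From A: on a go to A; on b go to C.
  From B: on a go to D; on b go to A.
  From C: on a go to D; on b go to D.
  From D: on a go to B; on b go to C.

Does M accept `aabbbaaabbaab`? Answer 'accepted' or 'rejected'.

B --a--> D
D --a--> B
B --b--> A
A --b--> C
C --b--> D
D --a--> B
B --a--> D
D --a--> B
B --b--> A
A --b--> C
C --a--> D
D --a--> B
B --b--> A
End in state A, which is an accepting state.

accepted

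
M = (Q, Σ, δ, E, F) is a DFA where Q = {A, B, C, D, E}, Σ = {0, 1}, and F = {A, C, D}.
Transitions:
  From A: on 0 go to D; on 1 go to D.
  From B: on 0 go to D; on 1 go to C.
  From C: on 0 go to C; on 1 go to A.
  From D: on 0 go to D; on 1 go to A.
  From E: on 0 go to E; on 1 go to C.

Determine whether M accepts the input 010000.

accepted

E --0--> E
E --1--> C
C --0--> C
C --0--> C
C --0--> C
C --0--> C
End in state C, which is an accepting state.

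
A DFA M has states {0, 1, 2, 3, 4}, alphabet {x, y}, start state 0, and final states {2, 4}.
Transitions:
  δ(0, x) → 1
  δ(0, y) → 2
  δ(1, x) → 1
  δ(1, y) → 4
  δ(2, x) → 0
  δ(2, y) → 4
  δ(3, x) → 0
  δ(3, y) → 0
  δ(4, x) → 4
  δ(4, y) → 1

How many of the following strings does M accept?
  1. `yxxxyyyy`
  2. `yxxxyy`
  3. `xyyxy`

`yxxxyyyy`: rejected
`yxxxyy`: rejected
`xyyxy`: accepted

1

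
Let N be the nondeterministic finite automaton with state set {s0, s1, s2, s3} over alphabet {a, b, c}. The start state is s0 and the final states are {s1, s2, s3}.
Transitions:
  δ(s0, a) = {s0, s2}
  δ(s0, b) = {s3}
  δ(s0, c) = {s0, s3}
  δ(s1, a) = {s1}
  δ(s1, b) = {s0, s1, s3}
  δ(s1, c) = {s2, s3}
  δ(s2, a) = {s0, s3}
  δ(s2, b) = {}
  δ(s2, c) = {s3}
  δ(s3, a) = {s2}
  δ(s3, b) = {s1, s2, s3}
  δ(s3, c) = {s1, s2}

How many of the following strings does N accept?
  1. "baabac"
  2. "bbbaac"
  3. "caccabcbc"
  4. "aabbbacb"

4

"baabac": accepted
"bbbaac": accepted
"caccabcbc": accepted
"aabbbacb": accepted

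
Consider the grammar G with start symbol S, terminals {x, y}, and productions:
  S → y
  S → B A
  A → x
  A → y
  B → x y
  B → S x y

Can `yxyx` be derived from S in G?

yes

S ⇒ BA ⇒ SxyA ⇒ yxyA ⇒ yxyx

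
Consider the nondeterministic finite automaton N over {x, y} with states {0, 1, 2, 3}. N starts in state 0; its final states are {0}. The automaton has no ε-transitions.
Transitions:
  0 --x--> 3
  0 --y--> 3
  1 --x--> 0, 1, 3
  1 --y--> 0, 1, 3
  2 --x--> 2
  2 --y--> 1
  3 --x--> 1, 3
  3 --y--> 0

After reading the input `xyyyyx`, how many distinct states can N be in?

2

Start: {0}
read x: {3}
read y: {0}
read y: {3}
read y: {0}
read y: {3}
read x: {1, 3}
Final reachable set {1, 3} has 2 states.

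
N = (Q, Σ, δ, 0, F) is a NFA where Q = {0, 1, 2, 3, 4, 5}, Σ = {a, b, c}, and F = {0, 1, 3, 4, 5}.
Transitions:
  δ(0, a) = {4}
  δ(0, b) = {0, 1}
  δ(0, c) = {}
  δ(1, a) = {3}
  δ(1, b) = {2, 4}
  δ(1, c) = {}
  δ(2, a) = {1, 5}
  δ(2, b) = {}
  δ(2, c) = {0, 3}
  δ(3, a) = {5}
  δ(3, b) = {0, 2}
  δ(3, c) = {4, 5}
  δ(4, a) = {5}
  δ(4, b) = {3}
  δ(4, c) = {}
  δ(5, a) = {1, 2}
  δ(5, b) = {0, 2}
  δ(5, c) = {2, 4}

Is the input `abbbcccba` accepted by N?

Start: {0}
read a: {4}
read b: {3}
read b: {0, 2}
read b: {0, 1}
read c: {}
The reachable set is empty and stays empty for the remaining 4 symbols.
Reachable ∩ accepting = {} — empty.

rejected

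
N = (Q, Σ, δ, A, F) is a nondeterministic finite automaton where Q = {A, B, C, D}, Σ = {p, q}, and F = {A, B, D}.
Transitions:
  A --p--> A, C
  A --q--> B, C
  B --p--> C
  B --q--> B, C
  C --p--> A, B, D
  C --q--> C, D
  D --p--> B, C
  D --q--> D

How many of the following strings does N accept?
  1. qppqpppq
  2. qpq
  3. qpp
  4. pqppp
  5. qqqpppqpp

qppqpppq: accepted
qpq: accepted
qpp: accepted
pqppp: accepted
qqqpppqpp: accepted

5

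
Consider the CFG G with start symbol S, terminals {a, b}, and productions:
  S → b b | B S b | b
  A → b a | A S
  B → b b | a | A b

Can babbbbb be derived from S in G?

S ⇒ BSb ⇒ AbSb ⇒ ASbSb ⇒ baSbSb ⇒ babbSb ⇒ babbbbb

yes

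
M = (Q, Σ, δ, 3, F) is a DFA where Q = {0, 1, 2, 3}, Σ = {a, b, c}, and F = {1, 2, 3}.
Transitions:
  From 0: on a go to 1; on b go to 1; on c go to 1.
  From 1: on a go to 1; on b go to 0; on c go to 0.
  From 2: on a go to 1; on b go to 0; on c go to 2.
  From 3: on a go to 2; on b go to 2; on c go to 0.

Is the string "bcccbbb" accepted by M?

3 --b--> 2
2 --c--> 2
2 --c--> 2
2 --c--> 2
2 --b--> 0
0 --b--> 1
1 --b--> 0
End in state 0, which is not an accepting state.

rejected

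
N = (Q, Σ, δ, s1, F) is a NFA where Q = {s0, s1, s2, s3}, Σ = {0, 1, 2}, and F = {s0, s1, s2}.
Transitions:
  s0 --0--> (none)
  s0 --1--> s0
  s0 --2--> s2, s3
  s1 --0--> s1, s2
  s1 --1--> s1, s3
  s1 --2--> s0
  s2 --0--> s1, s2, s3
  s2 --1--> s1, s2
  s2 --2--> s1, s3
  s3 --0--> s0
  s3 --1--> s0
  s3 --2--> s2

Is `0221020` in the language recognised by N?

Start: {s1}
read 0: {s1, s2}
read 2: {s0, s1, s3}
read 2: {s0, s2, s3}
read 1: {s0, s1, s2}
read 0: {s1, s2, s3}
read 2: {s0, s1, s2, s3}
read 0: {s0, s1, s2, s3}
Reachable ∩ accepting = {s0, s1, s2} — nonempty.

accepted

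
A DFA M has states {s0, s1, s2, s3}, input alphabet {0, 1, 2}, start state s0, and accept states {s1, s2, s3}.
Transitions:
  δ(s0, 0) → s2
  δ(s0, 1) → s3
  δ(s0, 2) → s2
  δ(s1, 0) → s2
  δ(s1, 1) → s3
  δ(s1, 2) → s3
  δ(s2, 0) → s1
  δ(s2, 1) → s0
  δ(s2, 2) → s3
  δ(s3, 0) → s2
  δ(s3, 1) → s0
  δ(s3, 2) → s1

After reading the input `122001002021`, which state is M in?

s0 --1--> s3
s3 --2--> s1
s1 --2--> s3
s3 --0--> s2
s2 --0--> s1
s1 --1--> s3
s3 --0--> s2
s2 --0--> s1
s1 --2--> s3
s3 --0--> s2
s2 --2--> s3
s3 --1--> s0

s0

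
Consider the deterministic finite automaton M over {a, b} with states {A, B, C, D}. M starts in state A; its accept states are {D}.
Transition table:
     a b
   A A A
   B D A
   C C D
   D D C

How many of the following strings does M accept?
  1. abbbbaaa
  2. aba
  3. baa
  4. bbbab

abbbbaaa: rejected
aba: rejected
baa: rejected
bbbab: rejected

0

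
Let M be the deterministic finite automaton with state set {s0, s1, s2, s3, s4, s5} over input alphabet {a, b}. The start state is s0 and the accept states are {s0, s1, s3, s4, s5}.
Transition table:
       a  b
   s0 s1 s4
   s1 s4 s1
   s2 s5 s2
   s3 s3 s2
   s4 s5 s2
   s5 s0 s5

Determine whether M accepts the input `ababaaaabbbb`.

rejected

s0 --a--> s1
s1 --b--> s1
s1 --a--> s4
s4 --b--> s2
s2 --a--> s5
s5 --a--> s0
s0 --a--> s1
s1 --a--> s4
s4 --b--> s2
s2 --b--> s2
s2 --b--> s2
s2 --b--> s2
End in state s2, which is not an accepting state.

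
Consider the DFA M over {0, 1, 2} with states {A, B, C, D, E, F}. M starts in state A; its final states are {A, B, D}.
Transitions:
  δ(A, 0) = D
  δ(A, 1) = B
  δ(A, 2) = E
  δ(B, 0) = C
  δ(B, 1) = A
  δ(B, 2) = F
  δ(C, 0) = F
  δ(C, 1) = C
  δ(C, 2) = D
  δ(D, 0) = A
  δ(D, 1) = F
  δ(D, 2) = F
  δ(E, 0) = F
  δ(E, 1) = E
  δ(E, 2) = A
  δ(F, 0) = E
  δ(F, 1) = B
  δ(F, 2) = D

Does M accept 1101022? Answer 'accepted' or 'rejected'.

A --1--> B
B --1--> A
A --0--> D
D --1--> F
F --0--> E
E --2--> A
A --2--> E
End in state E, which is not an accepting state.

rejected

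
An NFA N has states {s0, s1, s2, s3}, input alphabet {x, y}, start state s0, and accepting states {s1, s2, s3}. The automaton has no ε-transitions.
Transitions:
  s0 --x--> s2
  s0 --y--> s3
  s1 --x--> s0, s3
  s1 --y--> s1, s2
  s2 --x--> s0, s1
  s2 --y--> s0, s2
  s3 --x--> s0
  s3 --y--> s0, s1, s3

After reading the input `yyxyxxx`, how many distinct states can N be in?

Start: {s0}
read y: {s3}
read y: {s0, s1, s3}
read x: {s0, s2, s3}
read y: {s0, s1, s2, s3}
read x: {s0, s1, s2, s3}
read x: {s0, s1, s2, s3}
read x: {s0, s1, s2, s3}
Final reachable set {s0, s1, s2, s3} has 4 states.

4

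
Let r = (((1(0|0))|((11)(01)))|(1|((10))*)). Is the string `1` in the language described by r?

yes

The right alternative (1|((10))*) matches 1.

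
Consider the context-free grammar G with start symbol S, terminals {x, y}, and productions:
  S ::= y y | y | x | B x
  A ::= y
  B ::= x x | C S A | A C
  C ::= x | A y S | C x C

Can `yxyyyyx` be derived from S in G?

no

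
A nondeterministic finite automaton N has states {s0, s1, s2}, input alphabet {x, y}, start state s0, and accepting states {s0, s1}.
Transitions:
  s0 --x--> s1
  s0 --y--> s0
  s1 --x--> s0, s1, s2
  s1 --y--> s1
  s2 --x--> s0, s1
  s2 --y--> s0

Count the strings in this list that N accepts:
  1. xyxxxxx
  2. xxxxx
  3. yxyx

3

xyxxxxx: accepted
xxxxx: accepted
yxyx: accepted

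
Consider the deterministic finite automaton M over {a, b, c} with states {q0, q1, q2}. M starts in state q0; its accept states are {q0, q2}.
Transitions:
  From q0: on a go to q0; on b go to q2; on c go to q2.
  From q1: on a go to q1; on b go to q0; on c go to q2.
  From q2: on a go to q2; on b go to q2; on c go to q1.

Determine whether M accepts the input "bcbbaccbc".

q0 --b--> q2
q2 --c--> q1
q1 --b--> q0
q0 --b--> q2
q2 --a--> q2
q2 --c--> q1
q1 --c--> q2
q2 --b--> q2
q2 --c--> q1
End in state q1, which is not an accepting state.

rejected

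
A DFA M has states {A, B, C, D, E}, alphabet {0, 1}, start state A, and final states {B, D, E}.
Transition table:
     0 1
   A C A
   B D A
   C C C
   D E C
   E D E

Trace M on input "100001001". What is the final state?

A --1--> A
A --0--> C
C --0--> C
C --0--> C
C --0--> C
C --1--> C
C --0--> C
C --0--> C
C --1--> C

C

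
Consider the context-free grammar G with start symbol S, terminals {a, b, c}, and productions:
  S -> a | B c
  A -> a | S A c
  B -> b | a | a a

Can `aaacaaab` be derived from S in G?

no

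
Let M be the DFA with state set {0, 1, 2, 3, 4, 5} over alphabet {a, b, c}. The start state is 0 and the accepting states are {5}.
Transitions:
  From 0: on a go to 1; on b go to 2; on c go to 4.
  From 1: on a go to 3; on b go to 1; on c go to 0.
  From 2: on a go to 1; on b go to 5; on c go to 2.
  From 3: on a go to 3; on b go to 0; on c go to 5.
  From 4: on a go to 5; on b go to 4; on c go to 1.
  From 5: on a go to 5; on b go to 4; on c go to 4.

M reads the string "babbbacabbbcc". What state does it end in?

0

0 --b--> 2
2 --a--> 1
1 --b--> 1
1 --b--> 1
1 --b--> 1
1 --a--> 3
3 --c--> 5
5 --a--> 5
5 --b--> 4
4 --b--> 4
4 --b--> 4
4 --c--> 1
1 --c--> 0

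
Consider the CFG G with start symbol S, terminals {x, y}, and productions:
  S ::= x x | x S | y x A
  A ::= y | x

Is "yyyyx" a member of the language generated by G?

no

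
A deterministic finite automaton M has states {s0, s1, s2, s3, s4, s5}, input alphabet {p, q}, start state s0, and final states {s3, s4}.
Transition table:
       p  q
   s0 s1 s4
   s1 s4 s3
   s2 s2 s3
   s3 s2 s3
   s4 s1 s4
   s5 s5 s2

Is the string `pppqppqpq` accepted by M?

s0 --p--> s1
s1 --p--> s4
s4 --p--> s1
s1 --q--> s3
s3 --p--> s2
s2 --p--> s2
s2 --q--> s3
s3 --p--> s2
s2 --q--> s3
End in state s3, which is an accepting state.

accepted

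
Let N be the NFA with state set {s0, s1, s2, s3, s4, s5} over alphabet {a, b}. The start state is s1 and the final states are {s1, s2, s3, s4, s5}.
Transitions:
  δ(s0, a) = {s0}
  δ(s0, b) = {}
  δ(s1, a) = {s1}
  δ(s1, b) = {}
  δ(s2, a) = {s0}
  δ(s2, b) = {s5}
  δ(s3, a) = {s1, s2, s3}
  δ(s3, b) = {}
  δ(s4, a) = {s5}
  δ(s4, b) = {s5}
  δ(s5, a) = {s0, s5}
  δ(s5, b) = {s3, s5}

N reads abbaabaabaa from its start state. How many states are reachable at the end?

Start: {s1}
read a: {s1}
read b: {}
The reachable set is empty and stays empty for the remaining 9 symbols.
Final reachable set {} has 0 states.

0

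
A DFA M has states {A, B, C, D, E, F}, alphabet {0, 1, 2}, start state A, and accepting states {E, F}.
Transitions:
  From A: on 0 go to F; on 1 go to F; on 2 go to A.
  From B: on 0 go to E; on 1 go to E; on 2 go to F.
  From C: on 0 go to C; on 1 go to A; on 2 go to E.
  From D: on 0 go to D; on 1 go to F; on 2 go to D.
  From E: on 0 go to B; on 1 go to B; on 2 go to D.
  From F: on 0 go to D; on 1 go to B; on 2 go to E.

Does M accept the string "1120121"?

rejected

A --1--> F
F --1--> B
B --2--> F
F --0--> D
D --1--> F
F --2--> E
E --1--> B
End in state B, which is not an accepting state.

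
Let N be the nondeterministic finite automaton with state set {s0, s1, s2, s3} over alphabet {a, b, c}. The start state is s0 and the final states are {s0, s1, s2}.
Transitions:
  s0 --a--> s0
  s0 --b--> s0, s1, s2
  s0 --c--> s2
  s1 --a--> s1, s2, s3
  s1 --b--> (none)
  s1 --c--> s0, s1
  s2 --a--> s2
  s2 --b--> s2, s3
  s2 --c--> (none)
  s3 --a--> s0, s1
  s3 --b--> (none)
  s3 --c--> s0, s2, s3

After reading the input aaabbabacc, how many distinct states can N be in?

4

Start: {s0}
read a: {s0}
read a: {s0}
read a: {s0}
read b: {s0, s1, s2}
read b: {s0, s1, s2, s3}
read a: {s0, s1, s2, s3}
read b: {s0, s1, s2, s3}
read a: {s0, s1, s2, s3}
read c: {s0, s1, s2, s3}
read c: {s0, s1, s2, s3}
Final reachable set {s0, s1, s2, s3} has 4 states.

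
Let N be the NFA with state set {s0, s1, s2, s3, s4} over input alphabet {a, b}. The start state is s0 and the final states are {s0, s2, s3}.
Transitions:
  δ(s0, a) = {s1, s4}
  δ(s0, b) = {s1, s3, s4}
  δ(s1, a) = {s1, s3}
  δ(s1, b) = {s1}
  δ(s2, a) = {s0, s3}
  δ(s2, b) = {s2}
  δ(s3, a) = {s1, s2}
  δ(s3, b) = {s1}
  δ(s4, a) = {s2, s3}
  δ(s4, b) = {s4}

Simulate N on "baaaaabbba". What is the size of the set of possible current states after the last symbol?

Start: {s0}
read b: {s1, s3, s4}
read a: {s1, s2, s3}
read a: {s0, s1, s2, s3}
read a: {s0, s1, s2, s3, s4}
read a: {s0, s1, s2, s3, s4}
read a: {s0, s1, s2, s3, s4}
read b: {s1, s2, s3, s4}
read b: {s1, s2, s4}
read b: {s1, s2, s4}
read a: {s0, s1, s2, s3}
Final reachable set {s0, s1, s2, s3} has 4 states.

4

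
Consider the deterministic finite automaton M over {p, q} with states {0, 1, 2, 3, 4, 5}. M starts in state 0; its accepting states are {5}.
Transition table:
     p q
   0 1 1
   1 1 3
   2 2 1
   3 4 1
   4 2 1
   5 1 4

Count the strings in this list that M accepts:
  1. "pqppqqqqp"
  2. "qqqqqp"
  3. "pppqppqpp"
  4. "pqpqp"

"pqppqqqqp": rejected
"qqqqqp": rejected
"pppqppqpp": rejected
"pqpqp": rejected

0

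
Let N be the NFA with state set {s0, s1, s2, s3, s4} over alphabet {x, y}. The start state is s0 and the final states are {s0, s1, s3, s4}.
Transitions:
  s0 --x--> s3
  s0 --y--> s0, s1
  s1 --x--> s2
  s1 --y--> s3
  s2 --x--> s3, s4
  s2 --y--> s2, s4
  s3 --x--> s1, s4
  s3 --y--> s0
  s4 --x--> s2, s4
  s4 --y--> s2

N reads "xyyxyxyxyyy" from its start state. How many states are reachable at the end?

5

Start: {s0}
read x: {s3}
read y: {s0}
read y: {s0, s1}
read x: {s2, s3}
read y: {s0, s2, s4}
read x: {s2, s3, s4}
read y: {s0, s2, s4}
read x: {s2, s3, s4}
read y: {s0, s2, s4}
read y: {s0, s1, s2, s4}
read y: {s0, s1, s2, s3, s4}
Final reachable set {s0, s1, s2, s3, s4} has 5 states.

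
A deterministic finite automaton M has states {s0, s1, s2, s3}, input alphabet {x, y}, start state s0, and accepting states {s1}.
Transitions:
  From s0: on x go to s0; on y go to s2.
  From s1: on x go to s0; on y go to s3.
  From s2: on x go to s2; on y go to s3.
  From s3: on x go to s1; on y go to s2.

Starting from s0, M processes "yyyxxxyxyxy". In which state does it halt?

s3

s0 --y--> s2
s2 --y--> s3
s3 --y--> s2
s2 --x--> s2
s2 --x--> s2
s2 --x--> s2
s2 --y--> s3
s3 --x--> s1
s1 --y--> s3
s3 --x--> s1
s1 --y--> s3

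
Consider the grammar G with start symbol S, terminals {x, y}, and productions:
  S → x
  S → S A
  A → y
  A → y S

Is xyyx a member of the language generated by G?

S ⇒ SA ⇒ SAA ⇒ xAA ⇒ xyA ⇒ xyyS ⇒ xyyx

yes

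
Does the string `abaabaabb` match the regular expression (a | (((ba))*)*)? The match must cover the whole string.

no

Neither a nor (((ba))*)* matches abaabaabb.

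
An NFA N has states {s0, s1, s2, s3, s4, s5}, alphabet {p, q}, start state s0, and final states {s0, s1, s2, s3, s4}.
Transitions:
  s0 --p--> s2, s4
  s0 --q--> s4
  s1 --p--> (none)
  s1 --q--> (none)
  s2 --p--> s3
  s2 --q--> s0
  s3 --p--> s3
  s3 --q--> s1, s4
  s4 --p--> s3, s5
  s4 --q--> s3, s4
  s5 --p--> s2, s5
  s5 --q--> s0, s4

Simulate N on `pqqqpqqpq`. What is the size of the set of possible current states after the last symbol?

3

Start: {s0}
read p: {s2, s4}
read q: {s0, s3, s4}
read q: {s1, s3, s4}
read q: {s1, s3, s4}
read p: {s3, s5}
read q: {s0, s1, s4}
read q: {s3, s4}
read p: {s3, s5}
read q: {s0, s1, s4}
Final reachable set {s0, s1, s4} has 3 states.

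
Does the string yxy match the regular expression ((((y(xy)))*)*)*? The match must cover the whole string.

Split into 1 piece yxy; each matches (((y(xy)))*)*.

yes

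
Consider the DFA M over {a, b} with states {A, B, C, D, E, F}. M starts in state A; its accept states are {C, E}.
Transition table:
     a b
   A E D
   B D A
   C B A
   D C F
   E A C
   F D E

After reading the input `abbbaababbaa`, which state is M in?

A

A --a--> E
E --b--> C
C --b--> A
A --b--> D
D --a--> C
C --a--> B
B --b--> A
A --a--> E
E --b--> C
C --b--> A
A --a--> E
E --a--> A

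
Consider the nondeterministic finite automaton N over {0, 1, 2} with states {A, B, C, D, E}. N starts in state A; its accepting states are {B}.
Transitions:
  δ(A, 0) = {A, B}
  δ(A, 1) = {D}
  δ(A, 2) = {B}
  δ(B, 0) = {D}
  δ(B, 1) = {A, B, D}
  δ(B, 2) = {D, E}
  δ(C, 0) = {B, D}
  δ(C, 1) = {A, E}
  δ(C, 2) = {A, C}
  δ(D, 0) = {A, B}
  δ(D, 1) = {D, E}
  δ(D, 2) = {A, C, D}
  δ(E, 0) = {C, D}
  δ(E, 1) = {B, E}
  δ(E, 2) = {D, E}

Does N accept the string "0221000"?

accepted

Start: {A}
read 0: {A, B}
read 2: {B, D, E}
read 2: {A, C, D, E}
read 1: {A, B, D, E}
read 0: {A, B, C, D}
read 0: {A, B, D}
read 0: {A, B, D}
Reachable ∩ accepting = {B} — nonempty.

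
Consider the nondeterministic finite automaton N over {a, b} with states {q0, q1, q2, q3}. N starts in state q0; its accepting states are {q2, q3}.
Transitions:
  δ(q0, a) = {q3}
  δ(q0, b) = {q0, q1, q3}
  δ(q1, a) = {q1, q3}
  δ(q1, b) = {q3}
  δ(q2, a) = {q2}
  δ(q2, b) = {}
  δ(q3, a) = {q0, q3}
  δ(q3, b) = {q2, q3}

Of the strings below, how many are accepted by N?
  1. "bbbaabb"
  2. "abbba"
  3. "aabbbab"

3

"bbbaabb": accepted
"abbba": accepted
"aabbbab": accepted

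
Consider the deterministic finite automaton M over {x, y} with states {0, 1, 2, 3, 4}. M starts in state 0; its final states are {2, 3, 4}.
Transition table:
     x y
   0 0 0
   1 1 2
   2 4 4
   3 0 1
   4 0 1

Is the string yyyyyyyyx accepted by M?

0 --y--> 0
0 --y--> 0
0 --y--> 0
0 --y--> 0
0 --y--> 0
0 --y--> 0
0 --y--> 0
0 --y--> 0
0 --x--> 0
End in state 0, which is not an accepting state.

rejected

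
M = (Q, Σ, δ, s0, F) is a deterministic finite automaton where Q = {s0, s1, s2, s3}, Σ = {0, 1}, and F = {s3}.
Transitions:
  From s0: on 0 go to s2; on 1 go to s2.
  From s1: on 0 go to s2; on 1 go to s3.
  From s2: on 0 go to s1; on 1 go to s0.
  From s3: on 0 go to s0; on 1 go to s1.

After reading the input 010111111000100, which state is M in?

s2

s0 --0--> s2
s2 --1--> s0
s0 --0--> s2
s2 --1--> s0
s0 --1--> s2
s2 --1--> s0
s0 --1--> s2
s2 --1--> s0
s0 --1--> s2
s2 --0--> s1
s1 --0--> s2
s2 --0--> s1
s1 --1--> s3
s3 --0--> s0
s0 --0--> s2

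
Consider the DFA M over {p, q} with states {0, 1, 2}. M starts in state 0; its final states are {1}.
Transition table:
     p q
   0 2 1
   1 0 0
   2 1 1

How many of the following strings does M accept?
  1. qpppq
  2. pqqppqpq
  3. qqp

qpppq: rejected
pqqppqpq: accepted
qqp: rejected

1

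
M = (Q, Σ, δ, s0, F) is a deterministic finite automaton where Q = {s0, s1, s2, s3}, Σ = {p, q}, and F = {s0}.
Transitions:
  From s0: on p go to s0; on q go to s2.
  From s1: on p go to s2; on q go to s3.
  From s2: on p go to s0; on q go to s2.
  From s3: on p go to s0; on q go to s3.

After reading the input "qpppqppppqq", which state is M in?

s2

s0 --q--> s2
s2 --p--> s0
s0 --p--> s0
s0 --p--> s0
s0 --q--> s2
s2 --p--> s0
s0 --p--> s0
s0 --p--> s0
s0 --p--> s0
s0 --q--> s2
s2 --q--> s2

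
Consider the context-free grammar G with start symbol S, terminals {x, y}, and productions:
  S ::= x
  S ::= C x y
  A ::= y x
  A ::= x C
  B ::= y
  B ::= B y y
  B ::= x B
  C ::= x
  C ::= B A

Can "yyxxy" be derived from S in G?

yes

S ⇒ Cxy ⇒ BAxy ⇒ yAxy ⇒ yyxxy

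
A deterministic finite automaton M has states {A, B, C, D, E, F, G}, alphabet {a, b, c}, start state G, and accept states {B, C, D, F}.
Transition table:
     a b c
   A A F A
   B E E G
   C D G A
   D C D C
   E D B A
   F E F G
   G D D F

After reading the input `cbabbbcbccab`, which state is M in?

F

G --c--> F
F --b--> F
F --a--> E
E --b--> B
B --b--> E
E --b--> B
B --c--> G
G --b--> D
D --c--> C
C --c--> A
A --a--> A
A --b--> F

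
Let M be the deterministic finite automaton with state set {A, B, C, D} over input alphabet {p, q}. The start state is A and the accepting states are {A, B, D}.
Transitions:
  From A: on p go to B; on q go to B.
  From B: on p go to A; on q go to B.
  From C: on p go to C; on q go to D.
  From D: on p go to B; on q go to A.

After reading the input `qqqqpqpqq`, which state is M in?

B

A --q--> B
B --q--> B
B --q--> B
B --q--> B
B --p--> A
A --q--> B
B --p--> A
A --q--> B
B --q--> B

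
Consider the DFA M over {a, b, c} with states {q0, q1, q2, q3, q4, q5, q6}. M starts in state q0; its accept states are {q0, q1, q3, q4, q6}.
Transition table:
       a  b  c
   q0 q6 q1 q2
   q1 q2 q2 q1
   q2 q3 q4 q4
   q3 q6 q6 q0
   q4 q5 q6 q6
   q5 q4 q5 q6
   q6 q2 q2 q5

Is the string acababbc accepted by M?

q0 --a--> q6
q6 --c--> q5
q5 --a--> q4
q4 --b--> q6
q6 --a--> q2
q2 --b--> q4
q4 --b--> q6
q6 --c--> q5
End in state q5, which is not an accepting state.

rejected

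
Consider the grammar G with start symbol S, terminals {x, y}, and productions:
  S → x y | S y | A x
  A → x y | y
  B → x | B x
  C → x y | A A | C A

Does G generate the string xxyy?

no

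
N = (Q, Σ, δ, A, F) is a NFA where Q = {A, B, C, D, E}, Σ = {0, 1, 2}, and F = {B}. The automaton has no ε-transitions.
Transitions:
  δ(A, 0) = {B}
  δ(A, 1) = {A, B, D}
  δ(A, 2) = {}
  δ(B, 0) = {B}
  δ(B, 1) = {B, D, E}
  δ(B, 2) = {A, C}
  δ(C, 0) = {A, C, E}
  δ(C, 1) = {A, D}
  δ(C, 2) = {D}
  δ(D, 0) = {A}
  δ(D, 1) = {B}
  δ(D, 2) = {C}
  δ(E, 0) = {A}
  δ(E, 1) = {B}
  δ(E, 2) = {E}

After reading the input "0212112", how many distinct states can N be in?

Start: {A}
read 0: {B}
read 2: {A, C}
read 1: {A, B, D}
read 2: {A, C}
read 1: {A, B, D}
read 1: {A, B, D, E}
read 2: {A, C, E}
Final reachable set {A, C, E} has 3 states.

3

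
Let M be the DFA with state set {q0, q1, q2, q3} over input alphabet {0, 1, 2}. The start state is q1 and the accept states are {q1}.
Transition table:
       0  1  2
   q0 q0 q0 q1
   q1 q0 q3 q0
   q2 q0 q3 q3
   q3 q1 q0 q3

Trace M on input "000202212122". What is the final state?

q3

q1 --0--> q0
q0 --0--> q0
q0 --0--> q0
q0 --2--> q1
q1 --0--> q0
q0 --2--> q1
q1 --2--> q0
q0 --1--> q0
q0 --2--> q1
q1 --1--> q3
q3 --2--> q3
q3 --2--> q3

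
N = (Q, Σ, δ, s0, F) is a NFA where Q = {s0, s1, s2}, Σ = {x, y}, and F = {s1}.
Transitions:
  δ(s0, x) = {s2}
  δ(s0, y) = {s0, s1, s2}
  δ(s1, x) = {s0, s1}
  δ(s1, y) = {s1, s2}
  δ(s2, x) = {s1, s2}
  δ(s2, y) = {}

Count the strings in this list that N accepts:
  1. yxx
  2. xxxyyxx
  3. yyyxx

3

yxx: accepted
xxxyyxx: accepted
yyyxx: accepted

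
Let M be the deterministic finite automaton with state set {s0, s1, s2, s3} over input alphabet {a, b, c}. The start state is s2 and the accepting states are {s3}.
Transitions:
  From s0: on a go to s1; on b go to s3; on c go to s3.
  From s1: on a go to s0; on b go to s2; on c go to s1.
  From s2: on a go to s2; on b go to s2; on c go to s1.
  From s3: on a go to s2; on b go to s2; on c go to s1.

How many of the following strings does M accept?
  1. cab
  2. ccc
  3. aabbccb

1

cab: accepted
ccc: rejected
aabbccb: rejected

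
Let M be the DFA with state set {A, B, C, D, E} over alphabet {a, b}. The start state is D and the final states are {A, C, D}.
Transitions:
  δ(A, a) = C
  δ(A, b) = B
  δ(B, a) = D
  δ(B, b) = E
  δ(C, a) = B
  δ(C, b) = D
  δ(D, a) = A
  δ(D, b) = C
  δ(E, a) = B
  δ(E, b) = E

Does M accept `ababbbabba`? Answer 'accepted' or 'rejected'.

rejected

D --a--> A
A --b--> B
B --a--> D
D --b--> C
C --b--> D
D --b--> C
C --a--> B
B --b--> E
E --b--> E
E --a--> B
End in state B, which is not an accepting state.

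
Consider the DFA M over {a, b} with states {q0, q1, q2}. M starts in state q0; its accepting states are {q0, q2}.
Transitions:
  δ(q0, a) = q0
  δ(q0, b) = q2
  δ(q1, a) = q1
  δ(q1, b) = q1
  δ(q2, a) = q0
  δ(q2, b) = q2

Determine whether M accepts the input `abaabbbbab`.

q0 --a--> q0
q0 --b--> q2
q2 --a--> q0
q0 --a--> q0
q0 --b--> q2
q2 --b--> q2
q2 --b--> q2
q2 --b--> q2
q2 --a--> q0
q0 --b--> q2
End in state q2, which is an accepting state.

accepted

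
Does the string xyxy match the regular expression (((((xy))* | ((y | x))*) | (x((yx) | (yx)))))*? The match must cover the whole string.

Split into 4 pieces x · y · x · y; each matches ((((xy))*|((y|x))*)|(x((yx)|(yx)))).

yes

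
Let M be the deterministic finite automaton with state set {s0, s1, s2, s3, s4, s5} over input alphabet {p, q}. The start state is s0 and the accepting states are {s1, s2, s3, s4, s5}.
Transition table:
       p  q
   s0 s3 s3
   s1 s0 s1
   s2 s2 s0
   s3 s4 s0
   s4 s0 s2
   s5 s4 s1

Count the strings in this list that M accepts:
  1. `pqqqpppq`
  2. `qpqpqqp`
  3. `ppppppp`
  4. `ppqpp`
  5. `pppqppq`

5

`pqqqpppq`: accepted
`qpqpqqp`: accepted
`ppppppp`: accepted
`ppqpp`: accepted
`pppqppq`: accepted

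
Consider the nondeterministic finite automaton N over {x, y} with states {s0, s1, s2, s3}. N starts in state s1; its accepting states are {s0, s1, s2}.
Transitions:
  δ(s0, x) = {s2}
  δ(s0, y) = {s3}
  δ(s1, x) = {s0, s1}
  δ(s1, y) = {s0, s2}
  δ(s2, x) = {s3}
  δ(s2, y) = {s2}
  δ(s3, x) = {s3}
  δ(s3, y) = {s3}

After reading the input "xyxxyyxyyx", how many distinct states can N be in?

Start: {s1}
read x: {s0, s1}
read y: {s0, s2, s3}
read x: {s2, s3}
read x: {s3}
read y: {s3}
read y: {s3}
read x: {s3}
read y: {s3}
read y: {s3}
read x: {s3}
Final reachable set {s3} has 1 state.

1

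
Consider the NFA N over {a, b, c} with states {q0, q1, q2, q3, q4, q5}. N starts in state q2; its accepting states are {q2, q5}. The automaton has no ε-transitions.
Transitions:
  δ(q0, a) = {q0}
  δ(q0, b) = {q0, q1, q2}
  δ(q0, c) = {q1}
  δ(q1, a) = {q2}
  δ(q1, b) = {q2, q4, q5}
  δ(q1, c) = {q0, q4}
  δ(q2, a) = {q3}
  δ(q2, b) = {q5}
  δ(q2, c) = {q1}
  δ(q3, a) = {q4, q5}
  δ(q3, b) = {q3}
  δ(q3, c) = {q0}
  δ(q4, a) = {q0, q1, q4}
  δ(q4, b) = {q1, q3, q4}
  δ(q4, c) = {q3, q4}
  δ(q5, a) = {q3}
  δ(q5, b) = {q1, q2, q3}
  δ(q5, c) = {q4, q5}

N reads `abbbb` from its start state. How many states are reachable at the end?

1

Start: {q2}
read a: {q3}
read b: {q3}
read b: {q3}
read b: {q3}
read b: {q3}
Final reachable set {q3} has 1 state.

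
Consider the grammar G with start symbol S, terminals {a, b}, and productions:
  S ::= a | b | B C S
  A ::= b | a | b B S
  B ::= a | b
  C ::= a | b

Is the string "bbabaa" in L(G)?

no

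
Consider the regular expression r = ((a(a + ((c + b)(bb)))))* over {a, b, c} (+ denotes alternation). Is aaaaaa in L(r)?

yes

Split into 3 pieces aa · aa · aa; each matches (a(a+((c+b)(bb)))).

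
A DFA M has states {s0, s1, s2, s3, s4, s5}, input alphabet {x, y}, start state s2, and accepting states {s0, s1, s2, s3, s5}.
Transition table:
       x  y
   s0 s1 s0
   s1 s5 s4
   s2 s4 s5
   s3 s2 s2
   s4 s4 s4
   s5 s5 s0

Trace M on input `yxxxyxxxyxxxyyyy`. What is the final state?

s0

s2 --y--> s5
s5 --x--> s5
s5 --x--> s5
s5 --x--> s5
s5 --y--> s0
s0 --x--> s1
s1 --x--> s5
s5 --x--> s5
s5 --y--> s0
s0 --x--> s1
s1 --x--> s5
s5 --x--> s5
s5 --y--> s0
s0 --y--> s0
s0 --y--> s0
s0 --y--> s0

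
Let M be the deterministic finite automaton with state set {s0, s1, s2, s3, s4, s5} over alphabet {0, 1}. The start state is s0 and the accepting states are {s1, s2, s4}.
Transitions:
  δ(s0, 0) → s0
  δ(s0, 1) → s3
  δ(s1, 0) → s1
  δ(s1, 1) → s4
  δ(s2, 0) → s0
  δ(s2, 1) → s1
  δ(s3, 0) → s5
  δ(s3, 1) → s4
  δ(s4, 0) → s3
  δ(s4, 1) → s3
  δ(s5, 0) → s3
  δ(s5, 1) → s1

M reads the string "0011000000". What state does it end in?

s0 --0--> s0
s0 --0--> s0
s0 --1--> s3
s3 --1--> s4
s4 --0--> s3
s3 --0--> s5
s5 --0--> s3
s3 --0--> s5
s5 --0--> s3
s3 --0--> s5

s5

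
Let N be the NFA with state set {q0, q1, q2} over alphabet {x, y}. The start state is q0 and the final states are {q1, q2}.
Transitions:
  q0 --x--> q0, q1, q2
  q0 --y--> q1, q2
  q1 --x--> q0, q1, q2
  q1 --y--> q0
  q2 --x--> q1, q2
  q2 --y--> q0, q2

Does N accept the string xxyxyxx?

Start: {q0}
read x: {q0, q1, q2}
read x: {q0, q1, q2}
read y: {q0, q1, q2}
read x: {q0, q1, q2}
read y: {q0, q1, q2}
read x: {q0, q1, q2}
read x: {q0, q1, q2}
Reachable ∩ accepting = {q1, q2} — nonempty.

accepted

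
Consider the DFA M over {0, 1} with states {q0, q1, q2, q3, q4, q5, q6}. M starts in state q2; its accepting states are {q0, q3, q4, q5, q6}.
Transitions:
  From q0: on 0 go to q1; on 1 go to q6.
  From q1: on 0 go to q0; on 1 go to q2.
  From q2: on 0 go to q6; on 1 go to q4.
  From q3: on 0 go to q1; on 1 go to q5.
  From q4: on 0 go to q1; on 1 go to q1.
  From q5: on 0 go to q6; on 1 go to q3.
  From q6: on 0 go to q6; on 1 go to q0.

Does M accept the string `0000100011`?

accepted

q2 --0--> q6
q6 --0--> q6
q6 --0--> q6
q6 --0--> q6
q6 --1--> q0
q0 --0--> q1
q1 --0--> q0
q0 --0--> q1
q1 --1--> q2
q2 --1--> q4
End in state q4, which is an accepting state.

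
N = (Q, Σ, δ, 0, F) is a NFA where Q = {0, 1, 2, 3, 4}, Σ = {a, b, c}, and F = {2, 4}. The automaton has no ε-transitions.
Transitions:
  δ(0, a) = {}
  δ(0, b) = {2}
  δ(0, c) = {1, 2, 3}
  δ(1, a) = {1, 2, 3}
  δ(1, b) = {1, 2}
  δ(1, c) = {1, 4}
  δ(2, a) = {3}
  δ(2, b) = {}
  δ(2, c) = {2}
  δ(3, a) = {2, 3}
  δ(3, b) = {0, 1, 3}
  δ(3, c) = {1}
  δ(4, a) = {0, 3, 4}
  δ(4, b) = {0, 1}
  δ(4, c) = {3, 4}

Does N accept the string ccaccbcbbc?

accepted

Start: {0}
read c: {1, 2, 3}
read c: {1, 2, 4}
read a: {0, 1, 2, 3, 4}
read c: {1, 2, 3, 4}
read c: {1, 2, 3, 4}
read b: {0, 1, 2, 3}
read c: {1, 2, 3, 4}
read b: {0, 1, 2, 3}
read b: {0, 1, 2, 3}
read c: {1, 2, 3, 4}
Reachable ∩ accepting = {2, 4} — nonempty.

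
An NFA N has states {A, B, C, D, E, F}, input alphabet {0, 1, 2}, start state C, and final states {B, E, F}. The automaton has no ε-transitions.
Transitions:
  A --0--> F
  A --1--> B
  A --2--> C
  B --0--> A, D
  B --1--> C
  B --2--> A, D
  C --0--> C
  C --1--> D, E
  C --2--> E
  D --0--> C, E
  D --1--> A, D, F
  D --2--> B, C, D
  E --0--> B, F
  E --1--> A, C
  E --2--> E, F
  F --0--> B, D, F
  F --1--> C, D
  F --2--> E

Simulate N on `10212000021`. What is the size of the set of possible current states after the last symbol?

6

Start: {C}
read 1: {D, E}
read 0: {B, C, E, F}
read 2: {A, D, E, F}
read 1: {A, B, C, D, F}
read 2: {A, B, C, D, E}
read 0: {A, B, C, D, E, F}
read 0: {A, B, C, D, E, F}
read 0: {A, B, C, D, E, F}
read 0: {A, B, C, D, E, F}
read 2: {A, B, C, D, E, F}
read 1: {A, B, C, D, E, F}
Final reachable set {A, B, C, D, E, F} has 6 states.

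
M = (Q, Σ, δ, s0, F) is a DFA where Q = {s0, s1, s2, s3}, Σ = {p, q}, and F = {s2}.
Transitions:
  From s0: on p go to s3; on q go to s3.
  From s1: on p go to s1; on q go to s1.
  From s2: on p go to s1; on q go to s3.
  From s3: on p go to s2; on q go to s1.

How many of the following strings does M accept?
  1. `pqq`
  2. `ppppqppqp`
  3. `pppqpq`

`pqq`: rejected
`ppppqppqp`: rejected
`pppqpq`: rejected

0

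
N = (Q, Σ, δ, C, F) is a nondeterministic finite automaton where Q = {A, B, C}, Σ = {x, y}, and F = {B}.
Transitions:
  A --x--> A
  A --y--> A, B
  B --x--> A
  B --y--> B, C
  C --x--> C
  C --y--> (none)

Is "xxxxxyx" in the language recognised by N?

Start: {C}
read x: {C}
read x: {C}
read x: {C}
read x: {C}
read x: {C}
read y: {}
The reachable set is empty and stays empty for the remaining 1 symbol.
Reachable ∩ accepting = {} — empty.

rejected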